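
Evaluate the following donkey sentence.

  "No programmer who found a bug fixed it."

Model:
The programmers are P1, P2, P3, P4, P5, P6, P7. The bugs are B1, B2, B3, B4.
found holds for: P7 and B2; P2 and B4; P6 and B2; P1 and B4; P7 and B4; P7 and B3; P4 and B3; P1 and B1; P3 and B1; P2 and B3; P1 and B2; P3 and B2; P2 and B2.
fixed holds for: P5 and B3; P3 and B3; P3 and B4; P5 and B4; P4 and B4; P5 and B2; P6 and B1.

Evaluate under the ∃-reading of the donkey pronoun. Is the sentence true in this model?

"it" takes "a bug" as antecedent — a donkey pronoun bound across the clause boundary.
Truth condition: for no (p,b) with found(p,b) does fixed(p,b) hold.
Restrictor pairs — does the scope hold? (P1,B1):fails  (P1,B2):fails  (P1,B4):fails  (P2,B2):fails  (P2,B3):fails  (P2,B4):fails  (P3,B1):fails  (P3,B2):fails  (P4,B3):fails  (P6,B2):fails  (P7,B2):fails  (P7,B3):fails  (P7,B4):fails
Scope holds for no restrictor pair, so the sentence is true.

True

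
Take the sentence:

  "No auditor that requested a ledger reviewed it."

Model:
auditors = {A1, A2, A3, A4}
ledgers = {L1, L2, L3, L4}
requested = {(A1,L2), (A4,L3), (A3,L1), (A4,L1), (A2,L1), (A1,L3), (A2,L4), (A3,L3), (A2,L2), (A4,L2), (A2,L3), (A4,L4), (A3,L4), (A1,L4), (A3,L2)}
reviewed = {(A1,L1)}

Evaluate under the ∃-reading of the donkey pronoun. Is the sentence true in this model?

True

"it" takes "a ledger" as antecedent — a donkey pronoun bound across the clause boundary.
Truth condition: for no (a,l) with requested(a,l) does reviewed(a,l) hold.
Restrictor pairs — does the scope hold? (A1,L2):fails  (A1,L3):fails  (A1,L4):fails  (A2,L1):fails  (A2,L2):fails  (A2,L3):fails  (A2,L4):fails  (A3,L1):fails  (A3,L2):fails  (A3,L3):fails  (A3,L4):fails  (A4,L1):fails  (A4,L2):fails  (A4,L3):fails  (A4,L4):fails
Scope holds for no restrictor pair, so the sentence is true.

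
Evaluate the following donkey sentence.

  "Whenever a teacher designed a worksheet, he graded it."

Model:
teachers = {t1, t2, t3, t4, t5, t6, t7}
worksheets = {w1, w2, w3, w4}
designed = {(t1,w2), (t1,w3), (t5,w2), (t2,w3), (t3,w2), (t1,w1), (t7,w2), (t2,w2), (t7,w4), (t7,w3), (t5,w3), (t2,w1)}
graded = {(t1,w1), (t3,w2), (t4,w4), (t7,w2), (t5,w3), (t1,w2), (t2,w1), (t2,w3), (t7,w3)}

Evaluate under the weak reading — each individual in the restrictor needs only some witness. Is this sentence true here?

"it" takes "a worksheet" as antecedent — a donkey pronoun bound across the clause boundary.
Weak reading: every teacher t with some designed-worksheet has at least one designed-worksheet w such that graded(t,w).
Per teacher: t1:✓  t2:✓  t3:✓  t5:✓  t7:✓
Every teacher in the restrictor has a witness.

True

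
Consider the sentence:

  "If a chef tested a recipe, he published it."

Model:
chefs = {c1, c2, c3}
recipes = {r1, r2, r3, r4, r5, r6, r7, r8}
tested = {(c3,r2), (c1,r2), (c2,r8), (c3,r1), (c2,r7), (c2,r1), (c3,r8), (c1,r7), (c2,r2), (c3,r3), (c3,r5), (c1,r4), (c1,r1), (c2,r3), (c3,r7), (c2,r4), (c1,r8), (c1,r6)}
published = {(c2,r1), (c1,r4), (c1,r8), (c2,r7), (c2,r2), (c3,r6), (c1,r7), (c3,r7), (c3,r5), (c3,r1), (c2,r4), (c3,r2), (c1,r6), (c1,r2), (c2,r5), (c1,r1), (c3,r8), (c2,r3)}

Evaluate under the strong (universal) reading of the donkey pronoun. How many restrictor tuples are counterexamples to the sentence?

2

"it" takes "a recipe" as antecedent — a donkey pronoun bound across the clause boundary.
Strong reading: for every (c,r) with tested(c,r), published(c,r).
Restrictor pairs: (c1,r1) ✓  (c1,r2) ✓  (c1,r4) ✓  (c1,r6) ✓  (c1,r7) ✓  (c1,r8) ✓  (c2,r1) ✓  (c2,r2) ✓  (c2,r3) ✓  (c2,r4) ✓  (c2,r7) ✓  (c2,r8) ✗  (c3,r1) ✓  (c3,r2) ✓  (c3,r3) ✗  (c3,r5) ✓  (c3,r7) ✓  (c3,r8) ✓
Counterexamples (restrictor pairs failing the scope): 2.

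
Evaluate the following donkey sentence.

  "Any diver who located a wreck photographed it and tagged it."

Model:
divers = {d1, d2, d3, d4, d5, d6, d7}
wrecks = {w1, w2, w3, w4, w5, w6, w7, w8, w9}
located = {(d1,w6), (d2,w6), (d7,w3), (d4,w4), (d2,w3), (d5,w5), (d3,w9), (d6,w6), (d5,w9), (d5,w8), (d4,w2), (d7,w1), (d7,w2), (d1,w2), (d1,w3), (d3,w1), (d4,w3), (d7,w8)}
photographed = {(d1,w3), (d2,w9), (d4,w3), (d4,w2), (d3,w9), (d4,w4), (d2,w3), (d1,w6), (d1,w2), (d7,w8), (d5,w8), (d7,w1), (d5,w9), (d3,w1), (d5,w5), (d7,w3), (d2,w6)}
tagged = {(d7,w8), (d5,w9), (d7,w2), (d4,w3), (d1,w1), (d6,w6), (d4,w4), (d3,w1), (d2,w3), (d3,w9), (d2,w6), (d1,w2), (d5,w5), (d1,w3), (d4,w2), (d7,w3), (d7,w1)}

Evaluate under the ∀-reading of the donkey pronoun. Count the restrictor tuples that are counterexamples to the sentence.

"it" takes "a wreck" as antecedent — a donkey pronoun bound across the clause boundary.
Strong reading: for every (d,w) with located(d,w), photographed(d,w) ∧ tagged(d,w).
Restrictor pairs: (d1,w2) ✓  (d1,w3) ✓  (d1,w6) ✗  (d2,w3) ✓  (d2,w6) ✓  (d3,w1) ✓  (d3,w9) ✓  (d4,w2) ✓  (d4,w3) ✓  (d4,w4) ✓  (d5,w5) ✓  (d5,w8) ✗  (d5,w9) ✓  (d6,w6) ✗  (d7,w1) ✓  (d7,w2) ✗  (d7,w3) ✓  (d7,w8) ✓
Counterexamples (restrictor pairs failing the scope): 4.

4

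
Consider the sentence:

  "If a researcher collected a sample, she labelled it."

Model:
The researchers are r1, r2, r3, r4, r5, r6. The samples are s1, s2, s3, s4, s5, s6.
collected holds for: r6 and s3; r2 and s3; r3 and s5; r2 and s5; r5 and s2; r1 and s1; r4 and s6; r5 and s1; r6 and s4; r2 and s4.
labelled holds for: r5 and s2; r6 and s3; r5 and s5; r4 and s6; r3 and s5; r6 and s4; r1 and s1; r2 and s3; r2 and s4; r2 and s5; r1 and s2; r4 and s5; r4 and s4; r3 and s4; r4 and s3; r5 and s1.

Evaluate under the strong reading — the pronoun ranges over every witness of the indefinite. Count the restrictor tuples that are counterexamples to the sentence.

0

"it" takes "a sample" as antecedent — a donkey pronoun bound across the clause boundary.
Strong reading: for every (r,s) with collected(r,s), labelled(r,s).
Restrictor pairs: (r1,s1) ✓  (r2,s3) ✓  (r2,s4) ✓  (r2,s5) ✓  (r3,s5) ✓  (r4,s6) ✓  (r5,s1) ✓  (r5,s2) ✓  (r6,s3) ✓  (r6,s4) ✓
Counterexamples (restrictor pairs failing the scope): 0.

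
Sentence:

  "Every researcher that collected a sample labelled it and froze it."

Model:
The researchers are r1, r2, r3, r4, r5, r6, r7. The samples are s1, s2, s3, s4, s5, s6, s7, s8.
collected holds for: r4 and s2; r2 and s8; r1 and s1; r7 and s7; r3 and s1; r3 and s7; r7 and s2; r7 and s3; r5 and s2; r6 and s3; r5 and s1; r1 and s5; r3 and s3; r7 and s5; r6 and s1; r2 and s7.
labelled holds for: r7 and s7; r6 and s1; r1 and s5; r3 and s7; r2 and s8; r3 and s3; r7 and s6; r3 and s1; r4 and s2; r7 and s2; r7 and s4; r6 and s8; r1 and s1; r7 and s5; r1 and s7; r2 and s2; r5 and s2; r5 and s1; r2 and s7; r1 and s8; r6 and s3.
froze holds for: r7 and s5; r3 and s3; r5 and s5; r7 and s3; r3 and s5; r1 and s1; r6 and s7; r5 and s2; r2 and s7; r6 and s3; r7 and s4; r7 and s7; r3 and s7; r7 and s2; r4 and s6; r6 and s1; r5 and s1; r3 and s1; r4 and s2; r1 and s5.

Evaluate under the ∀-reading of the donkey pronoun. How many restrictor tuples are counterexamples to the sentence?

"it" takes "a sample" as antecedent — a donkey pronoun bound across the clause boundary.
Strong reading: for every (r,s) with collected(r,s), labelled(r,s) ∧ froze(r,s).
Restrictor pairs: (r1,s1) ✓  (r1,s5) ✓  (r2,s7) ✓  (r2,s8) ✗  (r3,s1) ✓  (r3,s3) ✓  (r3,s7) ✓  (r4,s2) ✓  (r5,s1) ✓  (r5,s2) ✓  (r6,s1) ✓  (r6,s3) ✓  (r7,s2) ✓  (r7,s3) ✗  (r7,s5) ✓  (r7,s7) ✓
Counterexamples (restrictor pairs failing the scope): 2.

2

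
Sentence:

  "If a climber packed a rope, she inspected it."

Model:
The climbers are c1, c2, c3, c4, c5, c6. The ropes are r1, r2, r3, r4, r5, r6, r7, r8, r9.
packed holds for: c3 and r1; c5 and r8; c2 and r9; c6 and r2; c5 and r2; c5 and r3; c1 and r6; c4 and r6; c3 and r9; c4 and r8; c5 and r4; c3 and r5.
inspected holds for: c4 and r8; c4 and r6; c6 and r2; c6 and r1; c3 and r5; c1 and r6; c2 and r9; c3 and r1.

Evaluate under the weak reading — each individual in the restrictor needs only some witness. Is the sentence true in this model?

False

"it" takes "a rope" as antecedent — a donkey pronoun bound across the clause boundary.
Weak reading: every climber c with some packed-rope has at least one packed-rope r such that inspected(c,r).
Per climber: c1:✓  c2:✓  c3:✓  c4:✓  c5:✗  c6:✓
c5 has no witness among its packed-ropes.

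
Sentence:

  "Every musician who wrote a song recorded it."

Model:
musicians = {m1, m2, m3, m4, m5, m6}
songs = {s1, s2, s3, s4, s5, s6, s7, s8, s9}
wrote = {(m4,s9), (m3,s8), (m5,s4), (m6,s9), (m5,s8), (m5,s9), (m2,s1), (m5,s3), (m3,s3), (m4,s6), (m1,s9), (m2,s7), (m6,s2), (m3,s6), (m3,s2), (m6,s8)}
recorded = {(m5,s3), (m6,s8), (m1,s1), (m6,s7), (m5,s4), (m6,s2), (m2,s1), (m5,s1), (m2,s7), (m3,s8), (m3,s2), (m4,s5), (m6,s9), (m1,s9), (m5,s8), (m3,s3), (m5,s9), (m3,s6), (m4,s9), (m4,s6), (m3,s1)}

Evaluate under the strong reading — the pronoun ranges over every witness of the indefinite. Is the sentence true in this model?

True

"it" takes "a song" as antecedent — a donkey pronoun bound across the clause boundary.
Strong reading: for every (m,s) with wrote(m,s), recorded(m,s).
Restrictor pairs: (m1,s9) ✓  (m2,s1) ✓  (m2,s7) ✓  (m3,s2) ✓  (m3,s3) ✓  (m3,s6) ✓  (m3,s8) ✓  (m4,s6) ✓  (m4,s9) ✓  (m5,s3) ✓  (m5,s4) ✓  (m5,s8) ✓  (m5,s9) ✓  (m6,s2) ✓  (m6,s8) ✓  (m6,s9) ✓
Every restrictor pair satisfies the scope.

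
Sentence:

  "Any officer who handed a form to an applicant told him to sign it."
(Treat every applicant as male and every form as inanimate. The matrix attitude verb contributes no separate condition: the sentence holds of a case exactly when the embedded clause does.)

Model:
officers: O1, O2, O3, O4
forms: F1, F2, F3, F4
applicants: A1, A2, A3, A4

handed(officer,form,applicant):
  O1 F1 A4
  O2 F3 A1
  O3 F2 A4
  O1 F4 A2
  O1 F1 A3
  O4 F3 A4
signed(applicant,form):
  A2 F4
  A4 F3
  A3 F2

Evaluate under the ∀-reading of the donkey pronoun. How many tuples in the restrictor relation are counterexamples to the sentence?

4

"him" takes "an applicant" as antecedent and "it" takes "a form"; both are donkey pronouns co-varying with the restrictor.
Strong reading: for every (o,f,a) with handed(o,f,a), signed(a,f).
Restrictor triples: (O1,F1,A3)→signed(A3,F1) ✗  (O1,F1,A4)→signed(A4,F1) ✗  (O1,F4,A2)→signed(A2,F4) ✓  (O2,F3,A1)→signed(A1,F3) ✗  (O3,F2,A4)→signed(A4,F2) ✗  (O4,F3,A4)→signed(A4,F3) ✓
Counterexamples (restrictor triples failing the scope): 4.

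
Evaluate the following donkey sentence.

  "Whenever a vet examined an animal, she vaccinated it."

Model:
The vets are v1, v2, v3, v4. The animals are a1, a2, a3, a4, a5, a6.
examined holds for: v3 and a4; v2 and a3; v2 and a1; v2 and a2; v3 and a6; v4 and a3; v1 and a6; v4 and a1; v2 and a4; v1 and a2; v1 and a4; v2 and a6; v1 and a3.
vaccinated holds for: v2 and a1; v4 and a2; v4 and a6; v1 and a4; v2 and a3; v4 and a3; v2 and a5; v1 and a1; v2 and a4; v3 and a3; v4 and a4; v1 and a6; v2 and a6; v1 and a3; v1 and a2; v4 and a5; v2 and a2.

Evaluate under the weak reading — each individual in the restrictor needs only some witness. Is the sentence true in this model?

"it" takes "an animal" as antecedent — a donkey pronoun bound across the clause boundary.
Weak reading: every vet v with some examined-animal has at least one examined-animal a such that vaccinated(v,a).
Per vet: v1:✓  v2:✓  v3:✗  v4:✓
v3 has no witness among its examined-animals.

False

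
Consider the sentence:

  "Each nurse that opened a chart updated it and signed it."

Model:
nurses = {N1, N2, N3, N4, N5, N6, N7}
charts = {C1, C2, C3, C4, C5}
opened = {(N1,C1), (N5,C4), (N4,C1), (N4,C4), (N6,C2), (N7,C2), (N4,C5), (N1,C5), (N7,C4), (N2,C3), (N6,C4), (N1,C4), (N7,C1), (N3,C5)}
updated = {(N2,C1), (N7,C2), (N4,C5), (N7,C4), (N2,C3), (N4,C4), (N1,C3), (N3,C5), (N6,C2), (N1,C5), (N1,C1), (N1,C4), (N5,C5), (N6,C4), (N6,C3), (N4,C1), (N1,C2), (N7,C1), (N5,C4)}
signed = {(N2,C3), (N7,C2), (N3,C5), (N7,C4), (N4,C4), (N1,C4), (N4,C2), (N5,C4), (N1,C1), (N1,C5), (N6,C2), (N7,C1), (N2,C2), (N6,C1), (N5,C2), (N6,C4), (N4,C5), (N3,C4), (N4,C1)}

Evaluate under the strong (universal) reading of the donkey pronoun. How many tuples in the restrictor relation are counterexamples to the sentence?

0

"it" takes "a chart" as antecedent — a donkey pronoun bound across the clause boundary.
Strong reading: for every (n,c) with opened(n,c), updated(n,c) ∧ signed(n,c).
Restrictor pairs: (N1,C1) ✓  (N1,C4) ✓  (N1,C5) ✓  (N2,C3) ✓  (N3,C5) ✓  (N4,C1) ✓  (N4,C4) ✓  (N4,C5) ✓  (N5,C4) ✓  (N6,C2) ✓  (N6,C4) ✓  (N7,C1) ✓  (N7,C2) ✓  (N7,C4) ✓
Counterexamples (restrictor pairs failing the scope): 0.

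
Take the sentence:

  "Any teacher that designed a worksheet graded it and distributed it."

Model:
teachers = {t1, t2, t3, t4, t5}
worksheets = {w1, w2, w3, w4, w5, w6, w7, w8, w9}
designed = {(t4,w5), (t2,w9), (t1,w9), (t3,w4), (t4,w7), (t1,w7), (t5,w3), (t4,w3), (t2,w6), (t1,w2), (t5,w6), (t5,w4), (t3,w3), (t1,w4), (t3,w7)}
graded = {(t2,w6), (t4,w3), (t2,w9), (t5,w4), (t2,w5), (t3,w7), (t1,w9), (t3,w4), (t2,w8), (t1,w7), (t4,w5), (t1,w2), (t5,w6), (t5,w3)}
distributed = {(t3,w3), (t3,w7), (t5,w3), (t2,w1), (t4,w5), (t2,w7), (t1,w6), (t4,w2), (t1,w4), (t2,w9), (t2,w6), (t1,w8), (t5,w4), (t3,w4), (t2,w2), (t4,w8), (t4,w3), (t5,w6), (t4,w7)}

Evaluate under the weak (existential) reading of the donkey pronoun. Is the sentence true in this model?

False

"it" takes "a worksheet" as antecedent — a donkey pronoun bound across the clause boundary.
Weak reading: every teacher t with some designed-worksheet has at least one designed-worksheet w such that graded(t,w) ∧ distributed(t,w).
Per teacher: t1:✗  t2:✓  t3:✓  t4:✓  t5:✓
t1 has no witness among its designed-worksheets.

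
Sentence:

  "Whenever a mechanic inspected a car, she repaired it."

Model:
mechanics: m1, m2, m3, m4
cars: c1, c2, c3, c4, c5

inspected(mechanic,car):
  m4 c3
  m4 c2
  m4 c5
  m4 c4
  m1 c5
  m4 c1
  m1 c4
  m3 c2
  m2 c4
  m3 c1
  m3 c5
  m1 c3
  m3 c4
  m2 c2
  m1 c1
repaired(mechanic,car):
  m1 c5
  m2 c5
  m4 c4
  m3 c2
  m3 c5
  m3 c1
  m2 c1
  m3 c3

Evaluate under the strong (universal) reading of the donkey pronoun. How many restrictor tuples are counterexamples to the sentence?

"it" takes "a car" as antecedent — a donkey pronoun bound across the clause boundary.
Strong reading: for every (m,c) with inspected(m,c), repaired(m,c).
Restrictor pairs: (m1,c1) ✗  (m1,c3) ✗  (m1,c4) ✗  (m1,c5) ✓  (m2,c2) ✗  (m2,c4) ✗  (m3,c1) ✓  (m3,c2) ✓  (m3,c4) ✗  (m3,c5) ✓  (m4,c1) ✗  (m4,c2) ✗  (m4,c3) ✗  (m4,c4) ✓  (m4,c5) ✗
Counterexamples (restrictor pairs failing the scope): 10.

10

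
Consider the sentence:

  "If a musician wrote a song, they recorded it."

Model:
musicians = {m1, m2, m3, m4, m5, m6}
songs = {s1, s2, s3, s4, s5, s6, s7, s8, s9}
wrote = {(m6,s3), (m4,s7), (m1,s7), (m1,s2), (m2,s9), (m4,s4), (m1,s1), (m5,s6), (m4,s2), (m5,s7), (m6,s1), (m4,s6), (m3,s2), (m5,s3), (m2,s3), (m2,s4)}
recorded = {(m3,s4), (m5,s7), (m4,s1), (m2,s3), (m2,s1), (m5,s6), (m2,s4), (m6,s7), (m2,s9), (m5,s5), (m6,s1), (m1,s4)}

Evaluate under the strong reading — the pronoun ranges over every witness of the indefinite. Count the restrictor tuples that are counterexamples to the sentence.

10

"it" takes "a song" as antecedent — a donkey pronoun bound across the clause boundary.
Strong reading: for every (m,s) with wrote(m,s), recorded(m,s).
Restrictor pairs: (m1,s1) ✗  (m1,s2) ✗  (m1,s7) ✗  (m2,s3) ✓  (m2,s4) ✓  (m2,s9) ✓  (m3,s2) ✗  (m4,s2) ✗  (m4,s4) ✗  (m4,s6) ✗  (m4,s7) ✗  (m5,s3) ✗  (m5,s6) ✓  (m5,s7) ✓  (m6,s1) ✓  (m6,s3) ✗
Counterexamples (restrictor pairs failing the scope): 10.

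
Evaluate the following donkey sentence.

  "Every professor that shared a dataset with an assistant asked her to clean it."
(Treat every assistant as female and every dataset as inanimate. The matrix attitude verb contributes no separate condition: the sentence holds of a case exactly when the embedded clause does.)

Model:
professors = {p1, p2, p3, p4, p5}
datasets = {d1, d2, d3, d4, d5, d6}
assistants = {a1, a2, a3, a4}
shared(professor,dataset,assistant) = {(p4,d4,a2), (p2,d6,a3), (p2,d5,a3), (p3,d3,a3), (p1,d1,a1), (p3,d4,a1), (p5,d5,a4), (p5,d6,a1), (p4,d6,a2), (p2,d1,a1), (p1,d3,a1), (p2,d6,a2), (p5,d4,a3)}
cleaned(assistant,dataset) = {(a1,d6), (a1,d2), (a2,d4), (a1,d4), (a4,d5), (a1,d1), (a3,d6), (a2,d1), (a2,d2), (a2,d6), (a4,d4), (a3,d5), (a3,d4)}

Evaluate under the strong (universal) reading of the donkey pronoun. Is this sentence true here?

False

"her" takes "an assistant" as antecedent and "it" takes "a dataset"; both are donkey pronouns co-varying with the restrictor.
Strong reading: for every (p,d,a) with shared(p,d,a), cleaned(a,d).
Restrictor triples: (p1,d1,a1)→cleaned(a1,d1) ✓  (p1,d3,a1)→cleaned(a1,d3) ✗  (p2,d1,a1)→cleaned(a1,d1) ✓  (p2,d5,a3)→cleaned(a3,d5) ✓  (p2,d6,a2)→cleaned(a2,d6) ✓  (p2,d6,a3)→cleaned(a3,d6) ✓  (p3,d3,a3)→cleaned(a3,d3) ✗  (p3,d4,a1)→cleaned(a1,d4) ✓  (p4,d4,a2)→cleaned(a2,d4) ✓  (p4,d6,a2)→cleaned(a2,d6) ✓  (p5,d4,a3)→cleaned(a3,d4) ✓  (p5,d5,a4)→cleaned(a4,d5) ✓  (p5,d6,a1)→cleaned(a1,d6) ✓
Counterexample: (p1,d3,a1) — cleaned(a1,d3) does not hold.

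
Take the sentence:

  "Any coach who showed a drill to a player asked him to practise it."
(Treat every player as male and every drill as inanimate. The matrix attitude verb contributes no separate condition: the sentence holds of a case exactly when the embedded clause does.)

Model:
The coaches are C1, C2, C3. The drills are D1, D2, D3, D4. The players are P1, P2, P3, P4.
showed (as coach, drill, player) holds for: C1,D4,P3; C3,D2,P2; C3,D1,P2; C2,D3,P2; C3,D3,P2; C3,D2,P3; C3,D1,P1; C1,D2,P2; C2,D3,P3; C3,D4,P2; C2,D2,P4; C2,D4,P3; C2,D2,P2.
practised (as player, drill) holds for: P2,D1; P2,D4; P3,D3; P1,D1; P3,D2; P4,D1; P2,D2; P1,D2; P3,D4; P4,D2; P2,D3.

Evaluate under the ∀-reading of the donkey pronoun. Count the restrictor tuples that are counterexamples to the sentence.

"him" takes "a player" as antecedent and "it" takes "a drill"; both are donkey pronouns co-varying with the restrictor.
Strong reading: for every (c,d,p) with showed(c,d,p), practised(p,d).
Restrictor triples: (C1,D2,P2)→practised(P2,D2) ✓  (C1,D4,P3)→practised(P3,D4) ✓  (C2,D2,P2)→practised(P2,D2) ✓  (C2,D2,P4)→practised(P4,D2) ✓  (C2,D3,P2)→practised(P2,D3) ✓  (C2,D3,P3)→practised(P3,D3) ✓  (C2,D4,P3)→practised(P3,D4) ✓  (C3,D1,P1)→practised(P1,D1) ✓  (C3,D1,P2)→practised(P2,D1) ✓  (C3,D2,P2)→practised(P2,D2) ✓  (C3,D2,P3)→practised(P3,D2) ✓  (C3,D3,P2)→practised(P2,D3) ✓  (C3,D4,P2)→practised(P2,D4) ✓
Counterexamples (restrictor triples failing the scope): 0.

0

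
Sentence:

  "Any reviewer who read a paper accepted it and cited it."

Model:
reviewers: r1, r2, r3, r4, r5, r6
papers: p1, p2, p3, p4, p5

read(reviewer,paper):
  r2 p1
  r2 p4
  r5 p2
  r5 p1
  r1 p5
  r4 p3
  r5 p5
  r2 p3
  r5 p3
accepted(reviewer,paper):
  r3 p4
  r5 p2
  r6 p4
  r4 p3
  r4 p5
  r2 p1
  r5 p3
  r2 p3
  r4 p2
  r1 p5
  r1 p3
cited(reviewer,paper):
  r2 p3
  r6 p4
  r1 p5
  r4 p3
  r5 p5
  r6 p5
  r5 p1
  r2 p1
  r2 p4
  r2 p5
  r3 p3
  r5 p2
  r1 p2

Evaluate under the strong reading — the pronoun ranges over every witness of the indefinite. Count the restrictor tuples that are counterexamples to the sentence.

"it" takes "a paper" as antecedent — a donkey pronoun bound across the clause boundary.
Strong reading: for every (r,p) with read(r,p), accepted(r,p) ∧ cited(r,p).
Restrictor pairs: (r1,p5) ✓  (r2,p1) ✓  (r2,p3) ✓  (r2,p4) ✗  (r4,p3) ✓  (r5,p1) ✗  (r5,p2) ✓  (r5,p3) ✗  (r5,p5) ✗
Counterexamples (restrictor pairs failing the scope): 4.

4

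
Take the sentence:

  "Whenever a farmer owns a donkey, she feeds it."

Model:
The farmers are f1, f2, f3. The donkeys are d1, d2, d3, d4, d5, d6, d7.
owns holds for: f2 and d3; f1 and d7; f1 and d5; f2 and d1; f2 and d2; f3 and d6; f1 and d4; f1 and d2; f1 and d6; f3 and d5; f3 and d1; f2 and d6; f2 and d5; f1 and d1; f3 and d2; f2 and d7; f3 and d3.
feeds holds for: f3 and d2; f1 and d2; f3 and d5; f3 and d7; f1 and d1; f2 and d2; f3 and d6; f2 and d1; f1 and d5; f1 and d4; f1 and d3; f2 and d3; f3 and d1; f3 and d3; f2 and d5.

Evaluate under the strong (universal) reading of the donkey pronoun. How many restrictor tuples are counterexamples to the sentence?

4

"it" takes "a donkey" as antecedent — a donkey pronoun bound across the clause boundary.
Strong reading: for every (f,d) with owns(f,d), feeds(f,d).
Restrictor pairs: (f1,d1) ✓  (f1,d2) ✓  (f1,d4) ✓  (f1,d5) ✓  (f1,d6) ✗  (f1,d7) ✗  (f2,d1) ✓  (f2,d2) ✓  (f2,d3) ✓  (f2,d5) ✓  (f2,d6) ✗  (f2,d7) ✗  (f3,d1) ✓  (f3,d2) ✓  (f3,d3) ✓  (f3,d5) ✓  (f3,d6) ✓
Counterexamples (restrictor pairs failing the scope): 4.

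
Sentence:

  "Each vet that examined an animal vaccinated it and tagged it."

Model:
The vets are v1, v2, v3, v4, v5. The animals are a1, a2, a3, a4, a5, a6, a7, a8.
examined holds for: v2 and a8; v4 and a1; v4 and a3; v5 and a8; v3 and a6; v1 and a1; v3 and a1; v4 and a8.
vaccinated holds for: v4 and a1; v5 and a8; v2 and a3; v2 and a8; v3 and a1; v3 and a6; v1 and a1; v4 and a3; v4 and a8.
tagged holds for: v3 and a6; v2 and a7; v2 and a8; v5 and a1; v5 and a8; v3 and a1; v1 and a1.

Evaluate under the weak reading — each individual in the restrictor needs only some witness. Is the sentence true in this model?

"it" takes "an animal" as antecedent — a donkey pronoun bound across the clause boundary.
Weak reading: every vet v with some examined-animal has at least one examined-animal a such that vaccinated(v,a) ∧ tagged(v,a).
Per vet: v1:✓  v2:✓  v3:✓  v4:✗  v5:✓
v4 has no witness among its examined-animals.

False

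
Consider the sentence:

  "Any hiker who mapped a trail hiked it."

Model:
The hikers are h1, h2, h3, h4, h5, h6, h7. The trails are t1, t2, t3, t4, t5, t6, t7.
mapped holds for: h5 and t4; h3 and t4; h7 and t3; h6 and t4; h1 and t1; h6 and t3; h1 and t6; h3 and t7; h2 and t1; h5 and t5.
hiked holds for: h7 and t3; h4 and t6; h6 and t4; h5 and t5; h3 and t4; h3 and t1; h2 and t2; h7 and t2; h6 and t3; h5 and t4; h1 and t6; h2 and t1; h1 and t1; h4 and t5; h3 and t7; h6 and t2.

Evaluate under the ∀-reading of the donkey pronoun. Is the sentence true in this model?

True

"it" takes "a trail" as antecedent — a donkey pronoun bound across the clause boundary.
Strong reading: for every (h,t) with mapped(h,t), hiked(h,t).
Restrictor pairs: (h1,t1) ✓  (h1,t6) ✓  (h2,t1) ✓  (h3,t4) ✓  (h3,t7) ✓  (h5,t4) ✓  (h5,t5) ✓  (h6,t3) ✓  (h6,t4) ✓  (h7,t3) ✓
Every restrictor pair satisfies the scope.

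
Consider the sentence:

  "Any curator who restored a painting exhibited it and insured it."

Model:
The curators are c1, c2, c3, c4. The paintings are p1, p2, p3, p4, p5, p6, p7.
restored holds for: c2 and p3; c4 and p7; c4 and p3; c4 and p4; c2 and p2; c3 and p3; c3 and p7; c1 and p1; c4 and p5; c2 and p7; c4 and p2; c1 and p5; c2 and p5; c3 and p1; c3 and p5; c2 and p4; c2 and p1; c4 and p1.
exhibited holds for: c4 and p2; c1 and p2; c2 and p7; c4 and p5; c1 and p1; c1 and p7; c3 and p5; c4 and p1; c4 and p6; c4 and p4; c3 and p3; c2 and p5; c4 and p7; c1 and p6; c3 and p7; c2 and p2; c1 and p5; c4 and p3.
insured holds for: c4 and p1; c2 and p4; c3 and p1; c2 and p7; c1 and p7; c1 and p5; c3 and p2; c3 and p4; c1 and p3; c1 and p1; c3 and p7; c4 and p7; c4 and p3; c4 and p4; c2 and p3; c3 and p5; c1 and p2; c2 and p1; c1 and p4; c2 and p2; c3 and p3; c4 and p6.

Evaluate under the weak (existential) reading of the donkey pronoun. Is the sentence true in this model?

"it" takes "a painting" as antecedent — a donkey pronoun bound across the clause boundary.
Weak reading: every curator c with some restored-painting has at least one restored-painting p such that exhibited(c,p) ∧ insured(c,p).
Per curator: c1:✓  c2:✓  c3:✓  c4:✓
Every curator in the restrictor has a witness.

True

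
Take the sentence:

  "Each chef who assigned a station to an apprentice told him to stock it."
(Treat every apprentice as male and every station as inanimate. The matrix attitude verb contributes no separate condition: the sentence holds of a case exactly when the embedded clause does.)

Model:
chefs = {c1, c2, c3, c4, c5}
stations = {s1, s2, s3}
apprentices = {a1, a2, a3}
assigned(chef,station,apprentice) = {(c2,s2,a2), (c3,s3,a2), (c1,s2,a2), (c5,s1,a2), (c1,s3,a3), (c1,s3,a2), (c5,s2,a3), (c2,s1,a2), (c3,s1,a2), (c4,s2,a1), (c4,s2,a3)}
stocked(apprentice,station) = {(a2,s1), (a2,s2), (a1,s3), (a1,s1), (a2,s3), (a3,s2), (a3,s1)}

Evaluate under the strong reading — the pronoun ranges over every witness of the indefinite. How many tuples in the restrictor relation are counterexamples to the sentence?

2

"him" takes "an apprentice" as antecedent and "it" takes "a station"; both are donkey pronouns co-varying with the restrictor.
Strong reading: for every (c,s,a) with assigned(c,s,a), stocked(a,s).
Restrictor triples: (c1,s2,a2)→stocked(a2,s2) ✓  (c1,s3,a2)→stocked(a2,s3) ✓  (c1,s3,a3)→stocked(a3,s3) ✗  (c2,s1,a2)→stocked(a2,s1) ✓  (c2,s2,a2)→stocked(a2,s2) ✓  (c3,s1,a2)→stocked(a2,s1) ✓  (c3,s3,a2)→stocked(a2,s3) ✓  (c4,s2,a1)→stocked(a1,s2) ✗  (c4,s2,a3)→stocked(a3,s2) ✓  (c5,s1,a2)→stocked(a2,s1) ✓  (c5,s2,a3)→stocked(a3,s2) ✓
Counterexamples (restrictor triples failing the scope): 2.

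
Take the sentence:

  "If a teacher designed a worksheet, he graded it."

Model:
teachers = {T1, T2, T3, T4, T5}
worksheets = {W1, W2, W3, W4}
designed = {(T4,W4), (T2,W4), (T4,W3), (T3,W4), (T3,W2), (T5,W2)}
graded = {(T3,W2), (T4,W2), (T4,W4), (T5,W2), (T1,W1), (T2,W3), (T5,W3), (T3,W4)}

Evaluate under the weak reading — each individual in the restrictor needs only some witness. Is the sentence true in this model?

"it" takes "a worksheet" as antecedent — a donkey pronoun bound across the clause boundary.
Weak reading: every teacher t with some designed-worksheet has at least one designed-worksheet w such that graded(t,w).
Per teacher: T2:✗  T3:✓  T4:✓  T5:✓
T2 has no witness among its designed-worksheets.

False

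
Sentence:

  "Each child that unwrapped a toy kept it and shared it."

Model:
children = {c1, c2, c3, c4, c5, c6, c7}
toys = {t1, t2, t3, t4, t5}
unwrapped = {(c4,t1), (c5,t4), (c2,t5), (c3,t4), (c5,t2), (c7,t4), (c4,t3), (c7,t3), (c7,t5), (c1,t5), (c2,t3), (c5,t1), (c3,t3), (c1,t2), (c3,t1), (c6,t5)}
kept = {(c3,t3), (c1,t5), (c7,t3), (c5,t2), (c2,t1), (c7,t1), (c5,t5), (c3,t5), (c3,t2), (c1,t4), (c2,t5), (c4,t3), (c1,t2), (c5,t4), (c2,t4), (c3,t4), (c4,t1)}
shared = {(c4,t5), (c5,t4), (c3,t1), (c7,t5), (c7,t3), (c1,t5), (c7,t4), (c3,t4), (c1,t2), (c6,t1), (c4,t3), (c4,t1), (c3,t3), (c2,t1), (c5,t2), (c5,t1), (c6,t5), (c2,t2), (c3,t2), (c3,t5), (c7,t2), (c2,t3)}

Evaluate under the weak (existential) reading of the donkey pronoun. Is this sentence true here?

False

"it" takes "a toy" as antecedent — a donkey pronoun bound across the clause boundary.
Weak reading: every child c with some unwrapped-toy has at least one unwrapped-toy t such that kept(c,t) ∧ shared(c,t).
Per child: c1:✓  c2:✗  c3:✓  c4:✓  c5:✓  c6:✗  c7:✓
c2 has no witness among its unwrapped-toys.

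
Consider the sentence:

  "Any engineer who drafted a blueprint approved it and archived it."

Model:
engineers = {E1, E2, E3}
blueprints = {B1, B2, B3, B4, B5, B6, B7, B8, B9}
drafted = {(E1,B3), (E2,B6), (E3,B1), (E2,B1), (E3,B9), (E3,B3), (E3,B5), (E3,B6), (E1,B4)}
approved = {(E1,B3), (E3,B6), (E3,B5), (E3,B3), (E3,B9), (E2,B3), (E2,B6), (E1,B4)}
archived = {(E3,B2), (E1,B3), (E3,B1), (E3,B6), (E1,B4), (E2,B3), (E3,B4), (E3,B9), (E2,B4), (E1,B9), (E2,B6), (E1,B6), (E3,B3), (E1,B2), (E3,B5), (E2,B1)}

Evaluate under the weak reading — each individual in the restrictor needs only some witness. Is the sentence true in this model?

True

"it" takes "a blueprint" as antecedent — a donkey pronoun bound across the clause boundary.
Weak reading: every engineer e with some drafted-blueprint has at least one drafted-blueprint b such that approved(e,b) ∧ archived(e,b).
Per engineer: E1:✓  E2:✓  E3:✓
Every engineer in the restrictor has a witness.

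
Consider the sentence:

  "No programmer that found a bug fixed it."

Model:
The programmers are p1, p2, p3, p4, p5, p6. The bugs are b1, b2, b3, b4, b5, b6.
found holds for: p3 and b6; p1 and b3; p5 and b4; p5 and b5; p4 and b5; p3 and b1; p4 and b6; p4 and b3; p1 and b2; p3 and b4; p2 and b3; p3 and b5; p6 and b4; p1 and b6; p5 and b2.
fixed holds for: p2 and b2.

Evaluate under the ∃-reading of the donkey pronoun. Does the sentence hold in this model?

True

"it" takes "a bug" as antecedent — a donkey pronoun bound across the clause boundary.
Truth condition: for no (p,b) with found(p,b) does fixed(p,b) hold.
Restrictor pairs — does the scope hold? (p1,b2):fails  (p1,b3):fails  (p1,b6):fails  (p2,b3):fails  (p3,b1):fails  (p3,b4):fails  (p3,b5):fails  (p3,b6):fails  (p4,b3):fails  (p4,b5):fails  (p4,b6):fails  (p5,b2):fails  (p5,b4):fails  (p5,b5):fails  (p6,b4):fails
Scope holds for no restrictor pair, so the sentence is true.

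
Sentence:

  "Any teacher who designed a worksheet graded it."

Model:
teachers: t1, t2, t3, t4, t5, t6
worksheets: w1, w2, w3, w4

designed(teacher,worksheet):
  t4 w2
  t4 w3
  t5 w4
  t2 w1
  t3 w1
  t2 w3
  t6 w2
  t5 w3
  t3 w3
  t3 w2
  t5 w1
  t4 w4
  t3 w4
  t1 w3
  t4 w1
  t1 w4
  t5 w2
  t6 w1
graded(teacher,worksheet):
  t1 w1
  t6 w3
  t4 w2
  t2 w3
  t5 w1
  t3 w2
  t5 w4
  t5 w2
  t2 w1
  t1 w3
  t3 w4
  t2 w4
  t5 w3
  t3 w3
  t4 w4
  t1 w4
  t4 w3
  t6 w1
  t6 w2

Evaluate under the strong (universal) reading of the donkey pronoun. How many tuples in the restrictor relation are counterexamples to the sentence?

2

"it" takes "a worksheet" as antecedent — a donkey pronoun bound across the clause boundary.
Strong reading: for every (t,w) with designed(t,w), graded(t,w).
Restrictor pairs: (t1,w3) ✓  (t1,w4) ✓  (t2,w1) ✓  (t2,w3) ✓  (t3,w1) ✗  (t3,w2) ✓  (t3,w3) ✓  (t3,w4) ✓  (t4,w1) ✗  (t4,w2) ✓  (t4,w3) ✓  (t4,w4) ✓  (t5,w1) ✓  (t5,w2) ✓  (t5,w3) ✓  (t5,w4) ✓  (t6,w1) ✓  (t6,w2) ✓
Counterexamples (restrictor pairs failing the scope): 2.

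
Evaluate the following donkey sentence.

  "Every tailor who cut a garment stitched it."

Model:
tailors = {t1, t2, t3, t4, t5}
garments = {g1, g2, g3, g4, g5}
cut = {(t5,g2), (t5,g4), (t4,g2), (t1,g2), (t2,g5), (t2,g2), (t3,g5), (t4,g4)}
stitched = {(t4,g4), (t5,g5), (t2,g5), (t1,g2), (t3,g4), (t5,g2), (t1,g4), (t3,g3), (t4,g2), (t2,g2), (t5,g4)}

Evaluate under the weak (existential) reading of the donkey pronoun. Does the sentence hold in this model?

"it" takes "a garment" as antecedent — a donkey pronoun bound across the clause boundary.
Weak reading: every tailor t with some cut-garment has at least one cut-garment g such that stitched(t,g).
Per tailor: t1:✓  t2:✓  t3:✗  t4:✓  t5:✓
t3 has no witness among its cut-garments.

False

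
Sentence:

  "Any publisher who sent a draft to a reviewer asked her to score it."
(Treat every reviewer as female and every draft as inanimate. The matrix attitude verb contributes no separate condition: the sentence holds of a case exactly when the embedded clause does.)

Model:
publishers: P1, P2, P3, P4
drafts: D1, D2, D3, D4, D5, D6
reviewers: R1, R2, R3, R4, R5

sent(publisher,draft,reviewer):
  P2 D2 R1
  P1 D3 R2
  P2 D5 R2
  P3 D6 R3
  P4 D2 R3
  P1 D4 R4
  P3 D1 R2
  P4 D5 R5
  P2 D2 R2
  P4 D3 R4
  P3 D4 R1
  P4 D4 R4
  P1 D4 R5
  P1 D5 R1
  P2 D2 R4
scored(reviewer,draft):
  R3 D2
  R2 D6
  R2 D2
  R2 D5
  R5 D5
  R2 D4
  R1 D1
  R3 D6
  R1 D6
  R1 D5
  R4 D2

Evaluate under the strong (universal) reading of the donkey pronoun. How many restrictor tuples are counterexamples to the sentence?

"her" takes "a reviewer" as antecedent and "it" takes "a draft"; both are donkey pronouns co-varying with the restrictor.
Strong reading: for every (p,d,r) with sent(p,d,r), scored(r,d).
Restrictor triples: (P1,D3,R2)→scored(R2,D3) ✗  (P1,D4,R4)→scored(R4,D4) ✗  (P1,D4,R5)→scored(R5,D4) ✗  (P1,D5,R1)→scored(R1,D5) ✓  (P2,D2,R1)→scored(R1,D2) ✗  (P2,D2,R2)→scored(R2,D2) ✓  (P2,D2,R4)→scored(R4,D2) ✓  (P2,D5,R2)→scored(R2,D5) ✓  (P3,D1,R2)→scored(R2,D1) ✗  (P3,D4,R1)→scored(R1,D4) ✗  (P3,D6,R3)→scored(R3,D6) ✓  (P4,D2,R3)→scored(R3,D2) ✓  (P4,D3,R4)→scored(R4,D3) ✗  (P4,D4,R4)→scored(R4,D4) ✗  (P4,D5,R5)→scored(R5,D5) ✓
Counterexamples (restrictor triples failing the scope): 8.

8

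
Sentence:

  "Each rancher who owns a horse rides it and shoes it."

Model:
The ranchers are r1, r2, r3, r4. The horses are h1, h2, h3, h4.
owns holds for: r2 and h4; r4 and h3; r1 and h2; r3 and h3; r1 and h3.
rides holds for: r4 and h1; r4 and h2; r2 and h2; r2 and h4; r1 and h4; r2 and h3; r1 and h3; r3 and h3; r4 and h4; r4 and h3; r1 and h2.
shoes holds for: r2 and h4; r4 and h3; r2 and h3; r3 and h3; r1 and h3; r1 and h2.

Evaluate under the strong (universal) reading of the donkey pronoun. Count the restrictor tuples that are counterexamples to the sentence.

0

"it" takes "a horse" as antecedent — a donkey pronoun bound across the clause boundary.
Strong reading: for every (r,h) with owns(r,h), rides(r,h) ∧ shoes(r,h).
Restrictor pairs: (r1,h2) ✓  (r1,h3) ✓  (r2,h4) ✓  (r3,h3) ✓  (r4,h3) ✓
Counterexamples (restrictor pairs failing the scope): 0.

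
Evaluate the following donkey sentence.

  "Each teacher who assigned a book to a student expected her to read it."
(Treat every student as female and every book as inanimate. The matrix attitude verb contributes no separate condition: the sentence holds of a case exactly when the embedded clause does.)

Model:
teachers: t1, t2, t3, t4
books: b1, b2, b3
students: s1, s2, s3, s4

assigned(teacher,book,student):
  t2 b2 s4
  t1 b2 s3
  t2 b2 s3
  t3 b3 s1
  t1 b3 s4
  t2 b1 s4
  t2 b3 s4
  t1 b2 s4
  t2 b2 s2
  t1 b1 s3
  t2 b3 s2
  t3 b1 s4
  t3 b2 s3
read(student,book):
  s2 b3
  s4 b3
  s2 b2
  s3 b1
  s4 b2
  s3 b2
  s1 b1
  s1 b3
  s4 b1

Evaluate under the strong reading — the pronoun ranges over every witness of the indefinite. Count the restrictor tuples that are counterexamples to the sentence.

0

"her" takes "a student" as antecedent and "it" takes "a book"; both are donkey pronouns co-varying with the restrictor.
Strong reading: for every (t,b,s) with assigned(t,b,s), read(s,b).
Restrictor triples: (t1,b1,s3)→read(s3,b1) ✓  (t1,b2,s3)→read(s3,b2) ✓  (t1,b2,s4)→read(s4,b2) ✓  (t1,b3,s4)→read(s4,b3) ✓  (t2,b1,s4)→read(s4,b1) ✓  (t2,b2,s2)→read(s2,b2) ✓  (t2,b2,s3)→read(s3,b2) ✓  (t2,b2,s4)→read(s4,b2) ✓  (t2,b3,s2)→read(s2,b3) ✓  (t2,b3,s4)→read(s4,b3) ✓  (t3,b1,s4)→read(s4,b1) ✓  (t3,b2,s3)→read(s3,b2) ✓  (t3,b3,s1)→read(s1,b3) ✓
Counterexamples (restrictor triples failing the scope): 0.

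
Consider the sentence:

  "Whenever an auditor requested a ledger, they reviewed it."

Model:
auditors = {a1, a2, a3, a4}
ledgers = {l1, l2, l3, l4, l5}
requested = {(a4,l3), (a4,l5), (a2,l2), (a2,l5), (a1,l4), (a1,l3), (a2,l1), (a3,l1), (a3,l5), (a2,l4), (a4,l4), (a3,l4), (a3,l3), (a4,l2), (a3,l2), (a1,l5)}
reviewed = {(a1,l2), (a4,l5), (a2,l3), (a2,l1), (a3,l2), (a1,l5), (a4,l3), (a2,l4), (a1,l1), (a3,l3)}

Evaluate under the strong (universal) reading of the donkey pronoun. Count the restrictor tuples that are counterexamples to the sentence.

9

"it" takes "a ledger" as antecedent — a donkey pronoun bound across the clause boundary.
Strong reading: for every (a,l) with requested(a,l), reviewed(a,l).
Restrictor pairs: (a1,l3) ✗  (a1,l4) ✗  (a1,l5) ✓  (a2,l1) ✓  (a2,l2) ✗  (a2,l4) ✓  (a2,l5) ✗  (a3,l1) ✗  (a3,l2) ✓  (a3,l3) ✓  (a3,l4) ✗  (a3,l5) ✗  (a4,l2) ✗  (a4,l3) ✓  (a4,l4) ✗  (a4,l5) ✓
Counterexamples (restrictor pairs failing the scope): 9.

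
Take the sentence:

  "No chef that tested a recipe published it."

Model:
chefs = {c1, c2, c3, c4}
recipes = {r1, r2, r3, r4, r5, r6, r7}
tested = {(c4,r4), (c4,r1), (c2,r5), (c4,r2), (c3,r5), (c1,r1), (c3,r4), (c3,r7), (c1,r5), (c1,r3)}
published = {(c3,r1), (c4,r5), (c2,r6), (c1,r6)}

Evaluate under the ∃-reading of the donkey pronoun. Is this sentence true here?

True

"it" takes "a recipe" as antecedent — a donkey pronoun bound across the clause boundary.
Truth condition: for no (c,r) with tested(c,r) does published(c,r) hold.
Restrictor pairs — does the scope hold? (c1,r1):fails  (c1,r3):fails  (c1,r5):fails  (c2,r5):fails  (c3,r4):fails  (c3,r5):fails  (c3,r7):fails  (c4,r1):fails  (c4,r2):fails  (c4,r4):fails
Scope holds for no restrictor pair, so the sentence is true.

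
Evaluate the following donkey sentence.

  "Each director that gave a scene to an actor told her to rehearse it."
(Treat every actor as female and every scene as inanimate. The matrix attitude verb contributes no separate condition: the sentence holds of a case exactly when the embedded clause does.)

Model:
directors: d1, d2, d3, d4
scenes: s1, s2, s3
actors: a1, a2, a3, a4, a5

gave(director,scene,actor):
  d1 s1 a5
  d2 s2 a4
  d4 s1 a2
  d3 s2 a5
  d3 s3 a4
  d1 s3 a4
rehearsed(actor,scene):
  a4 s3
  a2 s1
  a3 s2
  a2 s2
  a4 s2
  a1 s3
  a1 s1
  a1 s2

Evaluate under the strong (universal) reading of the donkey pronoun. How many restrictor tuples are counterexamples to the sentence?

2

"her" takes "an actor" as antecedent and "it" takes "a scene"; both are donkey pronouns co-varying with the restrictor.
Strong reading: for every (d,s,a) with gave(d,s,a), rehearsed(a,s).
Restrictor triples: (d1,s1,a5)→rehearsed(a5,s1) ✗  (d1,s3,a4)→rehearsed(a4,s3) ✓  (d2,s2,a4)→rehearsed(a4,s2) ✓  (d3,s2,a5)→rehearsed(a5,s2) ✗  (d3,s3,a4)→rehearsed(a4,s3) ✓  (d4,s1,a2)→rehearsed(a2,s1) ✓
Counterexamples (restrictor triples failing the scope): 2.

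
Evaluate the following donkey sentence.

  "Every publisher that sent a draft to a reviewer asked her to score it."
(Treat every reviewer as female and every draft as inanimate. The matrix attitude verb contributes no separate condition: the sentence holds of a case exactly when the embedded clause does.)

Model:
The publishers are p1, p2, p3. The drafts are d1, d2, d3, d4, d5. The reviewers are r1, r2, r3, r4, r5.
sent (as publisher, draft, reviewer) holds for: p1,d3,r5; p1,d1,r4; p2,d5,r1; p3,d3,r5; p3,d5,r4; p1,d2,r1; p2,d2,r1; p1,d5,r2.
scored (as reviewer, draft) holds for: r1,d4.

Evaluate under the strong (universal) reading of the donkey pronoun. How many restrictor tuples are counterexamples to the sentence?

"her" takes "a reviewer" as antecedent and "it" takes "a draft"; both are donkey pronouns co-varying with the restrictor.
Strong reading: for every (p,d,r) with sent(p,d,r), scored(r,d).
Restrictor triples: (p1,d1,r4)→scored(r4,d1) ✗  (p1,d2,r1)→scored(r1,d2) ✗  (p1,d3,r5)→scored(r5,d3) ✗  (p1,d5,r2)→scored(r2,d5) ✗  (p2,d2,r1)→scored(r1,d2) ✗  (p2,d5,r1)→scored(r1,d5) ✗  (p3,d3,r5)→scored(r5,d3) ✗  (p3,d5,r4)→scored(r4,d5) ✗
Counterexamples (restrictor triples failing the scope): 8.

8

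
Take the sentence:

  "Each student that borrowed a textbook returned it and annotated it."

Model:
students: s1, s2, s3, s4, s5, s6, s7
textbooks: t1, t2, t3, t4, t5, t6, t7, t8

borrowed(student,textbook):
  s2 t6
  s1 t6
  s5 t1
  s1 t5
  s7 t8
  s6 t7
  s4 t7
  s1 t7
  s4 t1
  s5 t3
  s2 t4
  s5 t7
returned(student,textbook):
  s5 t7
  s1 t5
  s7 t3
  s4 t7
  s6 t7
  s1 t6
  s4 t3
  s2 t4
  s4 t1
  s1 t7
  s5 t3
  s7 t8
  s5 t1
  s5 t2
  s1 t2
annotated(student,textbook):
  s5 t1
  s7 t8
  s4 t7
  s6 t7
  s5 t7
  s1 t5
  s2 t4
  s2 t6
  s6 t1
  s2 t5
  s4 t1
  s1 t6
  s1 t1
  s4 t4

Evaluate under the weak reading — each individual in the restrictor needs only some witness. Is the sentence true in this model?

"it" takes "a textbook" as antecedent — a donkey pronoun bound across the clause boundary.
Weak reading: every student s with some borrowed-textbook has at least one borrowed-textbook t such that returned(s,t) ∧ annotated(s,t).
Per student: s1:✓  s2:✓  s4:✓  s5:✓  s6:✓  s7:✓
Every student in the restrictor has a witness.

True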